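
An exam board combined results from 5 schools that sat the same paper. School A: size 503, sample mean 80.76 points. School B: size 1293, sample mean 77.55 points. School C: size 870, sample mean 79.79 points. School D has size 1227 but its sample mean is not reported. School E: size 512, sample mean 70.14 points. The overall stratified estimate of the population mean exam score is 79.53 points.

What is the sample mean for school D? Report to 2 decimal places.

Σ Nₕx̄ₕ = N·μ, so 1227·x̄_D = 4405·79.53 − (503·80.76 + 1293·77.55 + 870·79.79 + 512·70.14).
= 350329.65 − 246223.41 = 104106.24.
x̄_D = 104106.24 / 1227 = 84.8462... → 84.85.

84.85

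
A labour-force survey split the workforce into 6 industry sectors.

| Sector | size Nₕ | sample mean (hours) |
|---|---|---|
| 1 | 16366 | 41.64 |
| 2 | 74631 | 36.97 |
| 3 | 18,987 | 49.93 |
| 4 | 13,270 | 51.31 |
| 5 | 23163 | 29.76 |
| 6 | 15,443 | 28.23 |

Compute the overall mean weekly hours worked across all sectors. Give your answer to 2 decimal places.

38.27

x̄_st = (Σ Nₕx̄ₕ) / (Σ Nₕ) = (16366·41.64 + 74631·36.97 + 18987·49.93 + 13270·51.31 + 23163·29.76 + 15443·28.23) / 161860
= 6194779.69 / 161860 = 38.2725... → 38.27.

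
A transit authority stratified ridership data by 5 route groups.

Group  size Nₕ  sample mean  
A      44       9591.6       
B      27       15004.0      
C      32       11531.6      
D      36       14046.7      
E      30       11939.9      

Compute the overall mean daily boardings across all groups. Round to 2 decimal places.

N = 44 + 27 + 32 + 36 + 30 = 169.
Weight each subgroup mean by Nₕ/N and sum.
Σ Nₕx̄ₕ = 44·9591.6 + 27·15004.0 + 32·11531.6 + 36·14046.7 + 30·11939.9 = 422030.4 + 405108 + 369011.2 + 505681.2 + 358197 = 2060027.8.
Divide by N: 2060027.8 / 169 = 12189.5136... → 12189.51.

12189.51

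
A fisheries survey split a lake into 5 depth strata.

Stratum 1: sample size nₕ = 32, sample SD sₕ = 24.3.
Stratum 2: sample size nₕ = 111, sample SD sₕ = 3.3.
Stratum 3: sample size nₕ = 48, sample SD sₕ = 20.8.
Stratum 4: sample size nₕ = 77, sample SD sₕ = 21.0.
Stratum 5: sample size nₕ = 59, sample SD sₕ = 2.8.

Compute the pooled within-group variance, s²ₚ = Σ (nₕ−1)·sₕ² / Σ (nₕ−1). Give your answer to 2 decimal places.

Degrees of freedom: 31 + 110 + 47 + 76 + 58 = 322.
Σ(nₕ−1)sₕ² = 31·590.49 + 110·10.89 + 47·432.64 + 76·441 + 58·7.84 = 73807.89.
s²ₚ = 73807.89 / 322 = 229.2170... → 229.22.

229.22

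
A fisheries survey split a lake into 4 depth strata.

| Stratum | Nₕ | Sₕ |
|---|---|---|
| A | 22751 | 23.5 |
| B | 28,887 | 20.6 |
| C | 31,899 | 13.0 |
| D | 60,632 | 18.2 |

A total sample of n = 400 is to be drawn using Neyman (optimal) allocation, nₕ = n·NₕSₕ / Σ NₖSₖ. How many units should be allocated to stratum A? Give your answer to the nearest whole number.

81

A: NₕSₕ = 22751·23.5 = 534648.5
B: NₕSₕ = 28887·20.6 = 595072.2
C: NₕSₕ = 31899·13.0 = 414687
D: NₕSₕ = 60632·18.2 = 1103502.4
Σ NₕSₕ = 2647910.1.
n_A = 400·534648.5/2647910.1 = 80.765... → 81.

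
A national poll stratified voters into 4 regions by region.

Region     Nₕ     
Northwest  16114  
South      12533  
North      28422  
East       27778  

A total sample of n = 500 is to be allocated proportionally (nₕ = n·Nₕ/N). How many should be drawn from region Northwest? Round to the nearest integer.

95

N = 16114 + 12533 + 28422 + 27778 = 84847.
n_Northwest = 500·16114/84847 = 94.959... → 95.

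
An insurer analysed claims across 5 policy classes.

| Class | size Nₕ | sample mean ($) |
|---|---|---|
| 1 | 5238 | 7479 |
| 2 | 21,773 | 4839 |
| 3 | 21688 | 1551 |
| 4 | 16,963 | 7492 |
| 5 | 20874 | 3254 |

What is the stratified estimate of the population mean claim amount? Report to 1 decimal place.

N = 86536; weights Wₕ = Nₕ/N = (0.0605, 0.2516, 0.2506, 0.1960, 0.2412).
x̄_st = Σ Wₕ·x̄ₕ = 0.0605·7479 + 0.2516·4839 + 0.2506·1551 + 0.1960·7492 + 0.2412·3254 ≈ 4312.465...
→ 4312.5.

4312.5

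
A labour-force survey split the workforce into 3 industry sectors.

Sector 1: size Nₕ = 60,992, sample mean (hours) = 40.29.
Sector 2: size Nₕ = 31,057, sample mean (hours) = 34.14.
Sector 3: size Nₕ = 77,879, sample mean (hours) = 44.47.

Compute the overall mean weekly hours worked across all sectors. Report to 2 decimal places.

41.08

N = 169928; weights Wₕ = Nₕ/N = (0.3589, 0.1828, 0.4583).
x̄_st = Σ Wₕ·x̄ₕ = 0.3589·40.29 + 0.1828·34.14 + 0.4583·44.47 ≈ 41.0817...
→ 41.08.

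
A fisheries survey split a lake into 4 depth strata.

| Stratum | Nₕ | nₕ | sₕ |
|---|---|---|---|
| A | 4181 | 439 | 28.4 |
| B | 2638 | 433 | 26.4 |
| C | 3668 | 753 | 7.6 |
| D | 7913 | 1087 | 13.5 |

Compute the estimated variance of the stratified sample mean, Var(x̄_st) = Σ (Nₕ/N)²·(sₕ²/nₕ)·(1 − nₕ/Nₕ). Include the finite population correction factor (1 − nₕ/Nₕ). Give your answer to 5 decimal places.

0.14173

N = 18400; Wₕ = Nₕ/N.
stratum A: (4181/18400)²·28.4²/439·(1 − 439/4181) = 0.08490250
stratum B: (2638/18400)²·26.4²/433·(1 − 433/2638) = 0.02765462
stratum C: (3668/18400)²·7.6²/753·(1 − 753/3668) = 0.00242250
stratum D: (7913/18400)²·13.5²/1087·(1 − 1087/7913) = 0.02674914
Sum = 0.14172876 → 0.14173.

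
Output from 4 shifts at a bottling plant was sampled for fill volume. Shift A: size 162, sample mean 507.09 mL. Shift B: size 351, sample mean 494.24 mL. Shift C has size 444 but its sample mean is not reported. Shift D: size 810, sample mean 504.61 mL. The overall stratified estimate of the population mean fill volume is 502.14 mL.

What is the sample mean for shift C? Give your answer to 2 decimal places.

502.07

N = 162 + 351 + 444 + 810 = 1767.
Overall total = μ·N = 502.14·1767 = 887281.38.
Subtract the known strata: 162·507.09 + 351·494.24 + 810·504.61 = 664360.92.
Remaining total for shift C: 887281.38 − 664360.92 = 222920.46.
Divide by its size: 222920.46 / 444 = 502.0731... → 502.07.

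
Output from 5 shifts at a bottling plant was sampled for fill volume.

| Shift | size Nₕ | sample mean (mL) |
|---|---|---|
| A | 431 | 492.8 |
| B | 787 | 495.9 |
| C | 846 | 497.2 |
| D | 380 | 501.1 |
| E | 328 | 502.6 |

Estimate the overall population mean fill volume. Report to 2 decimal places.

497.32

N = 431 + 787 + 846 + 380 + 328 = 2772.
The stratified mean weights each stratum mean by its population share Nₕ/N.
Σ Nₕx̄ₕ = 431·492.8 + 787·495.9 + 846·497.2 + 380·501.1 + 328·502.6 = 212396.8 + 390273.3 + 420631.2 + 190418 + 164852.8 = 1378572.1.
Divide by N: 1378572.1 / 2772 = 497.3204... → 497.32.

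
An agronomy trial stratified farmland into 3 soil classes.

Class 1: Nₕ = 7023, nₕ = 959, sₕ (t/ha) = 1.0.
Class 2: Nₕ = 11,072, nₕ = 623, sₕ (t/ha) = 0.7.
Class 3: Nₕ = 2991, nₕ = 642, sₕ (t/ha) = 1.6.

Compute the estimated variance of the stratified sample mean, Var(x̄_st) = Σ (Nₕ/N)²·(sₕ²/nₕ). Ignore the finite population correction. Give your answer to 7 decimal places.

N = 21086; Wₕ = Nₕ/N.
class 1: (7023/21086)²·1.0²/959 = 0.0001156747
class 2: (11072/21086)²·0.7²/623 = 0.0002168562
class 3: (2991/21086)²·1.6²/642 = 0.0000802323
Sum = 0.0004127632 → 0.0004128.

0.0004128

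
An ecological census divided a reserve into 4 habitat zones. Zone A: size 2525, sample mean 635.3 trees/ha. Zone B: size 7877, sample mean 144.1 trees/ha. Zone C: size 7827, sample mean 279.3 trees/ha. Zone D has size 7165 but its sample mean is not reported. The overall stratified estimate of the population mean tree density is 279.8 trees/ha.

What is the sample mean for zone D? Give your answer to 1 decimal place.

304.3

Σ Nₕx̄ₕ = N·μ, so 7165·x̄_D = 25394·279.8 − (2525·635.3 + 7877·144.1 + 7827·279.3).
= 7105241.2 − 4925289.3 = 2179951.9.
x̄_D = 2179951.9 / 7165 = 304.250... → 304.3.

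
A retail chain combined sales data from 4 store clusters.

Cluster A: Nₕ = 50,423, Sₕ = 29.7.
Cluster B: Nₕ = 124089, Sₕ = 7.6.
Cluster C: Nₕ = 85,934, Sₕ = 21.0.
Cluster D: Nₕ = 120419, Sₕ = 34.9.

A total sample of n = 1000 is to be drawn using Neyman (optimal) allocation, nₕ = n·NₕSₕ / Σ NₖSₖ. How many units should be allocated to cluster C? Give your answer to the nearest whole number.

214

Σ NₕSₕ = 50423·29.7 + 124089·7.6 + 85934·21.0 + 120419·34.9 = 8447876.6.
Share for C: 1804614/8447876.6 = 0.21362.
n_C = 1000 × 0.21362 = 213.617... → 214.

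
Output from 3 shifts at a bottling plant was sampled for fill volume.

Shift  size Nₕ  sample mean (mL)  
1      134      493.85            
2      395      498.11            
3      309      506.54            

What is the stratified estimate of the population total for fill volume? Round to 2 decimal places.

1: 134·493.85 = 66175.9
2: 395·498.11 = 196753.45
3: 309·506.54 = 156520.86
τ̂ = Σ Nₕx̄ₕ = 419450.21.

419450.21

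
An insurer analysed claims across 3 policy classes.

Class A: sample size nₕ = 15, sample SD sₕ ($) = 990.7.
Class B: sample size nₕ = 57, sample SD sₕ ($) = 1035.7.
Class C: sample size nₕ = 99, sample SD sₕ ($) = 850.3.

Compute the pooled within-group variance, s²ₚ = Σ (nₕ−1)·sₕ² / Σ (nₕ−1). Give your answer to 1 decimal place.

A: (15−1)·990.7² = 14·981486.49 = 13740810.86
B: (57−1)·1035.7² = 56·1072674.49 = 60069771.44
C: (99−1)·850.3² = 98·723010.09 = 70854988.82
Numerator = 144665571.12; denominator = Σ(nₕ−1) = 168.
s²ₚ = 144665571.12/168 = 861104.59 → 861104.6.

861104.6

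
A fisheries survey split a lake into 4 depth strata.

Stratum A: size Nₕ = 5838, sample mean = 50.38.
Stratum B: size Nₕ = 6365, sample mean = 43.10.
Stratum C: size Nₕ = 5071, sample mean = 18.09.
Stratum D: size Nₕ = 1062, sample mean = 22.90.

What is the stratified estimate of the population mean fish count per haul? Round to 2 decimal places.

N = 18336; weights Wₕ = Nₕ/N = (0.3184, 0.3471, 0.2766, 0.0579).
x̄_st = Σ Wₕ·x̄ₕ = 0.3184·50.38 + 0.3471·43.10 + 0.2766·18.09 + 0.0579·22.90 ≈ 37.3312...
→ 37.33.

37.33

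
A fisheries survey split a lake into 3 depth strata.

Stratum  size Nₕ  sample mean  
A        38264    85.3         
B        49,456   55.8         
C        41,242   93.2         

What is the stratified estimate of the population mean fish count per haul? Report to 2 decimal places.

N = 128962; weights Wₕ = Nₕ/N = (0.2967, 0.3835, 0.3198).
x̄_st = Σ Wₕ·x̄ₕ = 0.2967·85.3 + 0.3835·55.8 + 0.3198·93.2 ≈ 76.5134...
→ 76.51.

76.51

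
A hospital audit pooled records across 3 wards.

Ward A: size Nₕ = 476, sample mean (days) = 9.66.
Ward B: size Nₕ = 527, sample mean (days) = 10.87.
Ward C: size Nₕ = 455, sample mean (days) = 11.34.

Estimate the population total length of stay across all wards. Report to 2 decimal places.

15486.35

Population total = Σ Nₕ·x̄ₕ (each stratum's size times its mean).
476·9.66 + 527·10.87 + 455·11.34 = 4598.16 + 5728.49 + 5159.7 = 15486.35.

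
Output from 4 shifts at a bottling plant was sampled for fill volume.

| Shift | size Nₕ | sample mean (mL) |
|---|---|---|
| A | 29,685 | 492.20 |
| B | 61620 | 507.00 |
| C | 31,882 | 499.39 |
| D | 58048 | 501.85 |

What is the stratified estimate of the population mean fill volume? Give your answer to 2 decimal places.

N = 29685 + 61620 + 31882 + 58048 = 181235.
The stratified mean weights each stratum mean by its population share Nₕ/N.
Σ Nₕx̄ₕ = 29685·492.20 + 61620·507.00 + 31882·499.39 + 58048·501.85 = 14610957 + 31241340 + 15921551.98 + 29131388.8 = 90905237.78.
Divide by N: 90905237.78 / 181235 = 501.5877... → 501.59.

501.59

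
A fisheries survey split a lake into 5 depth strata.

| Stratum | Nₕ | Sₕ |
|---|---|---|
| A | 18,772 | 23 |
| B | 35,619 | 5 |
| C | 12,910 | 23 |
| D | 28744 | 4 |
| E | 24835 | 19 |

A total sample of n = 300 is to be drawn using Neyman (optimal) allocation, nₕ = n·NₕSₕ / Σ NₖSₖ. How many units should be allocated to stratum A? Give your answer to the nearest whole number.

87

Σ NₕSₕ = 18772·23 + 35619·5 + 12910·23 + 28744·4 + 24835·19 = 1493622.
Share for A: 431756/1493622 = 0.28907.
n_A = 300 × 0.28907 = 86.720... → 87.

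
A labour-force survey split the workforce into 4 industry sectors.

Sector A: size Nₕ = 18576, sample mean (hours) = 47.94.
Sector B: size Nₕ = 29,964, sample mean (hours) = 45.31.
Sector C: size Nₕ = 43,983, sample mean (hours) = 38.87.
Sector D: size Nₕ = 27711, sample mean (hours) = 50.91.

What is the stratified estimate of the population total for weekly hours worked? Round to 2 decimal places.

A: 18576·47.94 = 890533.44
B: 29964·45.31 = 1357668.84
C: 43983·38.87 = 1709619.21
D: 27711·50.91 = 1410767.01
τ̂ = Σ Nₕx̄ₕ = 5368588.50.

5368588.50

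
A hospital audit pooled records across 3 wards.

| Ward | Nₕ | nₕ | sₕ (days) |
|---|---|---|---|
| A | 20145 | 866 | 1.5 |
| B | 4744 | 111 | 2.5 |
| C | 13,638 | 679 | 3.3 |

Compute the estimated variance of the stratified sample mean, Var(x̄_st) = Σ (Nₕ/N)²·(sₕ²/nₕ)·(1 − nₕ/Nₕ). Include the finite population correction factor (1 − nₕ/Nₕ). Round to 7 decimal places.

N = 38527; Wₕ = Nₕ/N.
ward A: (20145/38527)²·1.5²/866·(1 − 866/20145) = 0.0006798076
ward B: (4744/38527)²·2.5²/111·(1 − 111/4744) = 0.0008337458
ward C: (13638/38527)²·3.3²/679·(1 − 679/13638) = 0.0019096329
Sum = 0.0034231863 → 0.0034232.

0.0034232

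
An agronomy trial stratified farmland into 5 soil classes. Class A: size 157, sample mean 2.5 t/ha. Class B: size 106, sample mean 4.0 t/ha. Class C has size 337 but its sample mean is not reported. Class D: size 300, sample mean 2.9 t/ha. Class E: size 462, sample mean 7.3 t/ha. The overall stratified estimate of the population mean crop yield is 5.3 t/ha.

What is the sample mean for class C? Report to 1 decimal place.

6.4

N = 157 + 106 + 337 + 300 + 462 = 1362.
Overall total = μ·N = 5.3·1362 = 7218.6.
Subtract the known strata: 157·2.5 + 106·4.0 + 300·2.9 + 462·7.3 = 5059.1.
Remaining total for class C: 7218.6 − 5059.1 = 2159.5.
Divide by its size: 2159.5 / 337 = 6.408... → 6.4.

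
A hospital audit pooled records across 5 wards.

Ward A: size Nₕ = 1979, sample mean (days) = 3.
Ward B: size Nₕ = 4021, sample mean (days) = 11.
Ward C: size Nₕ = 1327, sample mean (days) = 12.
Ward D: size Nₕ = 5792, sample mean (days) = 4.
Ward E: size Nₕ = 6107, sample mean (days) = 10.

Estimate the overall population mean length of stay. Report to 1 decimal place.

7.8

x̄_st = (Σ Nₕx̄ₕ) / (Σ Nₕ) = (1979·3 + 4021·11 + 1327·12 + 5792·4 + 6107·10) / 19226
= 150330 / 19226 = 7.819... → 7.8.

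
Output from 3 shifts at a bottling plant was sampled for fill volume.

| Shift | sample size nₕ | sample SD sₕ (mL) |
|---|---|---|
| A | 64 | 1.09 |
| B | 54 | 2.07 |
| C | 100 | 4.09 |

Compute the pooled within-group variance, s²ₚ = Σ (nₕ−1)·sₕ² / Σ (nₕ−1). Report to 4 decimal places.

9.1071

Degrees of freedom: 63 + 53 + 99 = 215.
Σ(nₕ−1)sₕ² = 63·1.1881 + 53·4.2849 + 99·16.7281 = 1958.0319.
s²ₚ = 1958.0319 / 215 = 9.107125... → 9.1071.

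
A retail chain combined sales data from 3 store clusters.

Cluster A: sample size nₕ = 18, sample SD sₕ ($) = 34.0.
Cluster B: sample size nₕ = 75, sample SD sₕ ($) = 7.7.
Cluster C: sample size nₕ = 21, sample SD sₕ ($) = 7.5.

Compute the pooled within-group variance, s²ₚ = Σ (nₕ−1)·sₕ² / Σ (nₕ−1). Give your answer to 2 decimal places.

A: (18−1)·34.0² = 17·1156 = 19652
B: (75−1)·7.7² = 74·59.29 = 4387.46
C: (21−1)·7.5² = 20·56.25 = 1125
Numerator = 25164.46; denominator = Σ(nₕ−1) = 111.
s²ₚ = 25164.46/111 = 226.7068... → 226.71.

226.71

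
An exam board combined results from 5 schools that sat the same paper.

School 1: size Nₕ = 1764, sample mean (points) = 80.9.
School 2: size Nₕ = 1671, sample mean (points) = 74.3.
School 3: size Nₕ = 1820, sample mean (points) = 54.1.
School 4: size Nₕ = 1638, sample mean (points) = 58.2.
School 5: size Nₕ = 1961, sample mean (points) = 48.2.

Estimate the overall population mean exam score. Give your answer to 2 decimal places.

62.70

N = 1764 + 1671 + 1820 + 1638 + 1961 = 8854.
Weight each subgroup mean by Nₕ/N and sum.
Σ Nₕx̄ₕ = 1764·80.9 + 1671·74.3 + 1820·54.1 + 1638·58.2 + 1961·48.2 = 142707.6 + 124155.3 + 98462 + 95331.6 + 94520.2 = 555176.7.
Divide by N: 555176.7 / 8854 = 62.7035... → 62.70.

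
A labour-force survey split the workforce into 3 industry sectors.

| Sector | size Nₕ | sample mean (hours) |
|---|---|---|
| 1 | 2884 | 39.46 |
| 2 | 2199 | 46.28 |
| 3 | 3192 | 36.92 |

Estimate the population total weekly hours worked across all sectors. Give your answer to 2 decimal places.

1: 2884·39.46 = 113802.64
2: 2199·46.28 = 101769.72
3: 3192·36.92 = 117848.64
τ̂ = Σ Nₕx̄ₕ = 333421.00.

333421.00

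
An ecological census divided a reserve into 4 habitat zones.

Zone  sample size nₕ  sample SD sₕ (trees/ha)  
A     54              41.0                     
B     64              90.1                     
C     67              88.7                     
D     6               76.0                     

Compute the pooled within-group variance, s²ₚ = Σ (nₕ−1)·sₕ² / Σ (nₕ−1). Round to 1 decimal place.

6142.6

Degrees of freedom: 53 + 63 + 66 + 5 = 187.
Σ(nₕ−1)sₕ² = 53·1681 + 63·8118.01 + 66·7867.69 + 5·5776 = 1148675.17.
s²ₚ = 1148675.17 / 187 = 6142.648... → 6142.6.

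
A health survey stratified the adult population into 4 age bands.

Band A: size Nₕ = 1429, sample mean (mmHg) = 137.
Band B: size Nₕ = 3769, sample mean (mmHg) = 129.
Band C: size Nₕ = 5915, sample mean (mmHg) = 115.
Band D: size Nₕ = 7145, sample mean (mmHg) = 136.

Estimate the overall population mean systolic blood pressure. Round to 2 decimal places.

N = 18258; weights Wₕ = Nₕ/N = (0.0783, 0.2064, 0.3240, 0.3913).
x̄_st = Σ Wₕ·x̄ₕ = 0.0783·137 + 0.2064·129 + 0.3240·115 + 0.3913·136 ≈ 127.8299...
→ 127.83.

127.83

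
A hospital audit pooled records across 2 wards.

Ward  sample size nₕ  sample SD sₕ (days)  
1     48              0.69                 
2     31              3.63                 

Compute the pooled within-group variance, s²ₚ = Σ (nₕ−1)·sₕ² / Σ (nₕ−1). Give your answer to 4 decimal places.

5.4245

Degrees of freedom: 47 + 30 = 77.
Σ(nₕ−1)sₕ² = 47·0.4761 + 30·13.1769 = 417.6837.
s²ₚ = 417.6837 / 77 = 5.424464... → 5.4245.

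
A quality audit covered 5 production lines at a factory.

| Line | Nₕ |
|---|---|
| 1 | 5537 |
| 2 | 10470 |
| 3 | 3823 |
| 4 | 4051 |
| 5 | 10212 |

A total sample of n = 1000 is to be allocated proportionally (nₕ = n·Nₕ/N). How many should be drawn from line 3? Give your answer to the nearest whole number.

112

Share of line 3 = 3823/34093 = 0.11213.
Allocate 1000 × 0.11213 = 112.134... → 112.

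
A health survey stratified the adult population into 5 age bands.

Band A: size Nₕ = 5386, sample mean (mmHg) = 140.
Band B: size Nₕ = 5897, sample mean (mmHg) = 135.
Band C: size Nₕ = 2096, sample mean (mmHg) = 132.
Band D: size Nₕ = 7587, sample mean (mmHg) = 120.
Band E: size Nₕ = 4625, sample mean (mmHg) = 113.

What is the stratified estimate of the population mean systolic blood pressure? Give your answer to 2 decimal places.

127.38

N = 25591; weights Wₕ = Nₕ/N = (0.2105, 0.2304, 0.0819, 0.2965, 0.1807).
x̄_st = Σ Wₕ·x̄ₕ = 0.2105·140 + 0.2304·135 + 0.0819·132 + 0.2965·120 + 0.1807·113 ≈ 127.3835...
→ 127.38.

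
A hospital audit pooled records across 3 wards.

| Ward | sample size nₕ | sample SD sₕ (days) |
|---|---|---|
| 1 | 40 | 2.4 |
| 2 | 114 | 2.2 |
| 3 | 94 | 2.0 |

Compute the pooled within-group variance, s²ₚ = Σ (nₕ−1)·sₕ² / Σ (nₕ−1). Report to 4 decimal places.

Degrees of freedom: 39 + 113 + 93 = 245.
Σ(nₕ−1)sₕ² = 39·5.76 + 113·4.84 + 93·4 = 1143.56.
s²ₚ = 1143.56 / 245 = 4.667592... → 4.6676.

4.6676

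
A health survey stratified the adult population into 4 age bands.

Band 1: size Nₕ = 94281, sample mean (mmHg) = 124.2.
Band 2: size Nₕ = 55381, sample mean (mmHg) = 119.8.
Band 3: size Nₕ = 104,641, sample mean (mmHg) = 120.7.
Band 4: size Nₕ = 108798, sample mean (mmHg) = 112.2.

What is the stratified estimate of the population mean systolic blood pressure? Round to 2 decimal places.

118.92

N = 363101; weights Wₕ = Nₕ/N = (0.2597, 0.1525, 0.2882, 0.2996).
x̄_st = Σ Wₕ·x̄ₕ = 0.2597·124.2 + 0.1525·119.8 + 0.2882·120.7 + 0.2996·112.2 ≈ 118.9246...
→ 118.92.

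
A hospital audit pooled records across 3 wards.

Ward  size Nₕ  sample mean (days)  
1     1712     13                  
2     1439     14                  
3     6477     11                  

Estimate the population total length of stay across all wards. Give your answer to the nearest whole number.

113649

1: 1712·13 = 22256
2: 1439·14 = 20146
3: 6477·11 = 71247
τ̂ = Σ Nₕx̄ₕ = 113649.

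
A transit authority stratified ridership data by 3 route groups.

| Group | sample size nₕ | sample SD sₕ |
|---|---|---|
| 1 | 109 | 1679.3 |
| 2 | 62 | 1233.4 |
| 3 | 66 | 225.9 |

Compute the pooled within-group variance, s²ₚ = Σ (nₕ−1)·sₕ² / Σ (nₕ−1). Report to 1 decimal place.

1: (109−1)·1679.3² = 108·2820048.49 = 304565236.92
2: (62−1)·1233.4² = 61·1521275.56 = 92797809.16
3: (66−1)·225.9² = 65·51030.81 = 3317002.65
Numerator = 400680048.73; denominator = Σ(nₕ−1) = 234.
s²ₚ = 400680048.73/234 = 1712307.901... → 1712307.9.

1712307.9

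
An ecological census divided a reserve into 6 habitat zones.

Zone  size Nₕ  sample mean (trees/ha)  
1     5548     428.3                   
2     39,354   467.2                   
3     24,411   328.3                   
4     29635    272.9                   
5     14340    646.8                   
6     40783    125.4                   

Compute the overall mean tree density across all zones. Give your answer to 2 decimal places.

332.66

x̄_st = (Σ Nₕx̄ₕ) / (Σ Nₕ) = (5548·428.3 + 39354·467.2 + 24411·328.3 + 29635·272.9 + 14340·646.8 + 40783·125.4) / 154071
= 51253220.2 / 154071 = 332.6597... → 332.66.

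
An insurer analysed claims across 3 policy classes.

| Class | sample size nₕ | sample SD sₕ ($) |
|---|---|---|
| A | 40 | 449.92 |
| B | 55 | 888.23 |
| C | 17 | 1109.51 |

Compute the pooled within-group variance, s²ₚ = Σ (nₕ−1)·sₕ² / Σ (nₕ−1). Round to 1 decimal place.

643984.7

A: (40−1)·449.92² = 39·202428.0064 = 7894692.2496
B: (55−1)·888.23² = 54·788952.5329 = 42603436.7766
C: (17−1)·1109.51² = 16·1231012.4401 = 19696199.0416
Numerator = 70194328.0678; denominator = Σ(nₕ−1) = 109.
s²ₚ = 70194328.0678/109 = 643984.661... → 643984.7.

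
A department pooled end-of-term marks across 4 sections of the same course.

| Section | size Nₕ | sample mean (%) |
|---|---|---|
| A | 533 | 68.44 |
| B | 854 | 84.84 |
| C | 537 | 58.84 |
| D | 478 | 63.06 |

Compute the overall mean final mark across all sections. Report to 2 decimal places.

x̄_st = (Σ Nₕx̄ₕ) / (Σ Nₕ) = (533·68.44 + 854·84.84 + 537·58.84 + 478·63.06) / 2402
= 170671.64 / 2402 = 71.0540... → 71.05.

71.05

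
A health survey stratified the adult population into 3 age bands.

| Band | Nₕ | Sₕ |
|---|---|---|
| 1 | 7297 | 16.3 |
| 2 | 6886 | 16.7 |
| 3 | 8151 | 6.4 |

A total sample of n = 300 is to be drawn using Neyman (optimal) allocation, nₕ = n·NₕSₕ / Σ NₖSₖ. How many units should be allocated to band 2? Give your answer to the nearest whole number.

Σ NₕSₕ = 7297·16.3 + 6886·16.7 + 8151·6.4 = 286103.7.
Share for 2: 114996.2/286103.7 = 0.40194.
n_2 = 300 × 0.40194 = 120.582... → 121.

121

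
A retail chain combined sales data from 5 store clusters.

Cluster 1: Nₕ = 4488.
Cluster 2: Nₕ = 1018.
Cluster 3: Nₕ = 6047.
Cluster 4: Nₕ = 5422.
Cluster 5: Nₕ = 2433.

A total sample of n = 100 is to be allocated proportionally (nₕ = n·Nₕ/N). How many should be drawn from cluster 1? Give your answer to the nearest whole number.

23

N = 4488 + 1018 + 6047 + 5422 + 2433 = 19408.
n_1 = 100·4488/19408 = 23.124... → 23.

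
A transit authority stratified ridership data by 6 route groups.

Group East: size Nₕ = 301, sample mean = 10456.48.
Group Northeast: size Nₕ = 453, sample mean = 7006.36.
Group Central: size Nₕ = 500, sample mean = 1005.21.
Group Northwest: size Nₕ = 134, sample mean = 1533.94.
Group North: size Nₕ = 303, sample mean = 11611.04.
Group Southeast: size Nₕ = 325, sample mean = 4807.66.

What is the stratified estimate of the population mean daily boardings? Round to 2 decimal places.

x̄_st = (Σ Nₕx̄ₕ) / (Σ Nₕ) = (301·10456.48 + 453·7006.36 + 500·1005.21 + 134·1533.94 + 303·11611.04 + 325·4807.66) / 2016
= 12110069.14 / 2016 = 6006.9787... → 6006.98.

6006.98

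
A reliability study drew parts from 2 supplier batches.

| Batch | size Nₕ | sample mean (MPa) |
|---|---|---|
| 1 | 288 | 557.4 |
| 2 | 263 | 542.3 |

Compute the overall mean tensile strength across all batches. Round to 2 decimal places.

550.19

x̄_st = (Σ Nₕx̄ₕ) / (Σ Nₕ) = (288·557.4 + 263·542.3) / 551
= 303156.1 / 551 = 550.1926... → 550.19.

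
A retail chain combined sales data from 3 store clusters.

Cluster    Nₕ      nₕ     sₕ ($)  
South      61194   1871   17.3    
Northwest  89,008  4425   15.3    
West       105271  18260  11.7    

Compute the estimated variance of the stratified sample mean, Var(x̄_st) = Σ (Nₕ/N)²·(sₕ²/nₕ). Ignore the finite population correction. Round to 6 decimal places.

0.016872

N = 255473. Term for each stratum: Wₕ²sₕ²/nₕ.
Var(x̄_st) = 0.009177958 + 0.006421517 + 0.001272912 = 0.016872388 → 0.016872.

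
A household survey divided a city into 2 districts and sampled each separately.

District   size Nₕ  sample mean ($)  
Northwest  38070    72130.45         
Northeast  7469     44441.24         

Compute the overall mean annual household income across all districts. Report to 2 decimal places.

67589.05

x̄_st = (Σ Nₕx̄ₕ) / (Σ Nₕ) = (38070·72130.45 + 7469·44441.24) / 45539
= 3077937853.06 / 45539 = 67589.0523... → 67589.05.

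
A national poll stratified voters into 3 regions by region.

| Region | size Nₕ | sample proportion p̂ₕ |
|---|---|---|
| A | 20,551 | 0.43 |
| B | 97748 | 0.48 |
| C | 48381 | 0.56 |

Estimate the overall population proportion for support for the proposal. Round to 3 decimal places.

N = 20551 + 97748 + 48381 = 166680.
Overall proportion = Σ (Nₕ/N)·p̂ₕ.
Σ Nₕp̂ₕ = 8836.93 + 46919.04 + 27093.36 = 82849.33.
82849.33 / 166680 = 0.49706... → 0.497.

0.497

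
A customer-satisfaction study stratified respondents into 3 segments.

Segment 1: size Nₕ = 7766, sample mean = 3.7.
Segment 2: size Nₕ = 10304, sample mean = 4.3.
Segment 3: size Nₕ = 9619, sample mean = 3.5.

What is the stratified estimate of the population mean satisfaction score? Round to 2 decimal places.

N = 7766 + 10304 + 9619 = 27689.
The stratified mean weights each stratum mean by its population share Nₕ/N.
Σ Nₕx̄ₕ = 7766·3.7 + 10304·4.3 + 9619·3.5 = 28734.2 + 44307.2 + 33666.5 = 106707.9.
Divide by N: 106707.9 / 27689 = 3.8538... → 3.85.

3.85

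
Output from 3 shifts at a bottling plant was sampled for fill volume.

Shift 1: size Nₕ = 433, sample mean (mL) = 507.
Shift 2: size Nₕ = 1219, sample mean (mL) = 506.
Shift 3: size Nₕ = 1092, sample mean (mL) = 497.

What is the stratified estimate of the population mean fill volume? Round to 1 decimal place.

N = 433 + 1219 + 1092 = 2744.
The stratified mean weights each stratum mean by its population share Nₕ/N.
Σ Nₕx̄ₕ = 433·507 + 1219·506 + 1092·497 = 219531 + 616814 + 542724 = 1379069.
Divide by N: 1379069 / 2744 = 502.576... → 502.6.

502.6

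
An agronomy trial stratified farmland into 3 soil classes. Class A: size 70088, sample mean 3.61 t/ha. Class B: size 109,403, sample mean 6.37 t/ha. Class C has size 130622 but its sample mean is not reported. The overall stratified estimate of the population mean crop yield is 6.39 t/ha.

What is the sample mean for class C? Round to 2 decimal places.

7.90

Σ Nₕx̄ₕ = N·μ, so 130622·x̄_C = 310113·6.39 − (70088·3.61 + 109403·6.37).
= 1981622.07 − 949914.79 = 1031707.28.
x̄_C = 1031707.28 / 130622 = 7.8984... → 7.90.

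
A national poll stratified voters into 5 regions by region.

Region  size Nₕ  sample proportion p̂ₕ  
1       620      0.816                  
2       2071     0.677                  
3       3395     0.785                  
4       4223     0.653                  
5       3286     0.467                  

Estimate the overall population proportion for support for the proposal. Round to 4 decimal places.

Wₕ = Nₕ/N with N = 13595: 0.0456, 0.1523, 0.2497, 0.3106, 0.2417.
p̂_st = 0.0456·0.816 + 0.1523·0.677 + 0.2497·0.785 + 0.3106·0.653 + 0.2417·0.467 ≈ 0.652096... → 0.6521.

0.6521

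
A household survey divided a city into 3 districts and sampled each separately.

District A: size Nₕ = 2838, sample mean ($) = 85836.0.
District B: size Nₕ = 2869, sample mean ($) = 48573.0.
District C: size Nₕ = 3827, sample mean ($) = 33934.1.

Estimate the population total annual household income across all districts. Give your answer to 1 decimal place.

Population total = Σ Nₕ·x̄ₕ (each stratum's size times its mean).
2838·85836.0 + 2869·48573.0 + 3827·33934.1 = 243602568 + 139355937 + 129865800.7 = 512824305.7.

512824305.7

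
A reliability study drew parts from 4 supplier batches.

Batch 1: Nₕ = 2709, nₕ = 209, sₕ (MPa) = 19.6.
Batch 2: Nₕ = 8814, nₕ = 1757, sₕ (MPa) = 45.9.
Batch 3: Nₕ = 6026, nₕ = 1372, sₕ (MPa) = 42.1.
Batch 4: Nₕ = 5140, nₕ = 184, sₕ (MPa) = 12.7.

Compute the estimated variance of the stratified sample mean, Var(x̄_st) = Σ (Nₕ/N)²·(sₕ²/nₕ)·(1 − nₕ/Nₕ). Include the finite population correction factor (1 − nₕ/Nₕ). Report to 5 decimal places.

N = 22689; Wₕ = Nₕ/N.
batch 1: (2709/22689)²·19.6²/209·(1 − 209/2709) = 0.02418155
batch 2: (8814/22689)²·45.9²/1757·(1 − 1757/8814) = 0.14488254
batch 3: (6026/22689)²·42.1²/1372·(1 − 1372/6026) = 0.07037767
batch 4: (5140/22689)²·12.7²/184·(1 − 184/5140) = 0.04337638
Sum = 0.28281815 → 0.28282.

0.28282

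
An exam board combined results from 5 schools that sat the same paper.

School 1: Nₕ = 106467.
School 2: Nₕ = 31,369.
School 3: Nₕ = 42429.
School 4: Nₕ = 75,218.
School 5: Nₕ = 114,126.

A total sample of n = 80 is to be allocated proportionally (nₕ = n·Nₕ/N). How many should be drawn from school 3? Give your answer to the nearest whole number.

9

Share of school 3 = 42429/369609 = 0.11479.
Allocate 80 × 0.11479 = 9.184... → 9.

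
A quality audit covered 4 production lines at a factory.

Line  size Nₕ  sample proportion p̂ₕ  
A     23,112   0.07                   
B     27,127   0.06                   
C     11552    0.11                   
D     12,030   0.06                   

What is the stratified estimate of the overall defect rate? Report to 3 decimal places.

0.071

N = 23112 + 27127 + 11552 + 12030 = 73821.
Overall proportion = Σ (Nₕ/N)·p̂ₕ.
Σ Nₕp̂ₕ = 1617.84 + 1627.62 + 1270.72 + 721.8 = 5237.98.
5237.98 / 73821 = 0.07096... → 0.071.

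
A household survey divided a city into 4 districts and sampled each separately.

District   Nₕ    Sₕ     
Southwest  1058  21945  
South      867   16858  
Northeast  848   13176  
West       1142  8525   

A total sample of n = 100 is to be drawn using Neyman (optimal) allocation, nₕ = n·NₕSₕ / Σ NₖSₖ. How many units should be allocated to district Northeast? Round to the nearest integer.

Southwest: NₕSₕ = 1058·21945 = 23217810
South: NₕSₕ = 867·16858 = 14615886
Northeast: NₕSₕ = 848·13176 = 11173248
West: NₕSₕ = 1142·8525 = 9735550
Σ NₕSₕ = 58742494.
n_Northeast = 100·11173248/58742494 = 19.021... → 19.

19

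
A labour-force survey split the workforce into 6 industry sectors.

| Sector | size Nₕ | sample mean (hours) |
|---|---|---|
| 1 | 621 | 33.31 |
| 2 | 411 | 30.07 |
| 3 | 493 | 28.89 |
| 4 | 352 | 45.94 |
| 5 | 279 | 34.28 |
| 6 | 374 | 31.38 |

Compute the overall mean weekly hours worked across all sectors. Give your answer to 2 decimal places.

x̄_st = (Σ Nₕx̄ₕ) / (Σ Nₕ) = (621·33.31 + 411·30.07 + 493·28.89 + 352·45.94 + 279·34.28 + 374·31.38) / 2530
= 84758.17 / 2530 = 33.5013... → 33.50.

33.50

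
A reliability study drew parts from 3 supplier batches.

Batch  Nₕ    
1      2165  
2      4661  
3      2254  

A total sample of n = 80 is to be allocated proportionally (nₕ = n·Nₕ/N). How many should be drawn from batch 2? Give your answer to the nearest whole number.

41

N = 2165 + 4661 + 2254 = 9080.
n_2 = 80·4661/9080 = 41.066... → 41.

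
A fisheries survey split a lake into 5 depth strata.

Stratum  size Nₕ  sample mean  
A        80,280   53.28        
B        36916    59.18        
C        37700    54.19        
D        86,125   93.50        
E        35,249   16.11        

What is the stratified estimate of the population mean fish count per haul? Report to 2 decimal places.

61.99

x̄_st = (Σ Nₕx̄ₕ) / (Σ Nₕ) = (80280·53.28 + 36916·59.18 + 37700·54.19 + 86125·93.50 + 35249·16.11) / 276270
= 17125519.17 / 276270 = 61.9883... → 61.99.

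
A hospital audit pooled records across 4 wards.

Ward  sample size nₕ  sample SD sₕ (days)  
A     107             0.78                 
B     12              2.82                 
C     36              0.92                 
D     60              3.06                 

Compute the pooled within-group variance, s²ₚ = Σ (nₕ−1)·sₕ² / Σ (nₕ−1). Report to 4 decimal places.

Degrees of freedom: 106 + 11 + 35 + 59 = 211.
Σ(nₕ−1)sₕ² = 106·0.6084 + 11·7.9524 + 35·0.8464 + 59·9.3636 = 734.0432.
s²ₚ = 734.0432 / 211 = 3.478878... → 3.4789.

3.4789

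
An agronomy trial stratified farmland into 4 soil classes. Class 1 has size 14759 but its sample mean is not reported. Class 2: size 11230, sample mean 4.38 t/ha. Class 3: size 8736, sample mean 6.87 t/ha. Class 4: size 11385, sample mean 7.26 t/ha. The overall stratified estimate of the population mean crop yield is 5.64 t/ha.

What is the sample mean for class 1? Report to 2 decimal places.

N = 14759 + 11230 + 8736 + 11385 = 46110.
Overall total = μ·N = 5.64·46110 = 260060.4.
Subtract the known strata: 11230·4.38 + 8736·6.87 + 11385·7.26 = 191858.82.
Remaining total for class 1: 260060.4 − 191858.82 = 68201.58.
Divide by its size: 68201.58 / 14759 = 4.6210... → 4.62.

4.62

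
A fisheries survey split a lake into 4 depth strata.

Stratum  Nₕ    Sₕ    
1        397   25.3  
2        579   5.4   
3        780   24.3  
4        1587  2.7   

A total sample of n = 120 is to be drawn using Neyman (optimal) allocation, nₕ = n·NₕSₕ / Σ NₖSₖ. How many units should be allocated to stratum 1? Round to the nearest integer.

33

Σ NₕSₕ = 397·25.3 + 579·5.4 + 780·24.3 + 1587·2.7 = 36409.6.
Share for 1: 10044.1/36409.6 = 0.27586.
n_1 = 120 × 0.27586 = 33.104... → 33.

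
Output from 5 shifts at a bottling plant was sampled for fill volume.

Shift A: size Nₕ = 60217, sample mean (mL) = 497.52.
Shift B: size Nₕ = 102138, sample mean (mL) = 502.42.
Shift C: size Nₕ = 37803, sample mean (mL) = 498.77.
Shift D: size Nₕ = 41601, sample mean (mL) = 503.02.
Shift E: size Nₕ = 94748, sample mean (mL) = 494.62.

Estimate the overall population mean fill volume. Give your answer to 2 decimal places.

x̄_st = (Σ Nₕx̄ₕ) / (Σ Nₕ) = (60217·497.52 + 102138·502.42 + 37803·498.77 + 41601·503.02 + 94748·494.62) / 336507
= 167920728.89 / 336507 = 499.0111... → 499.01.

499.01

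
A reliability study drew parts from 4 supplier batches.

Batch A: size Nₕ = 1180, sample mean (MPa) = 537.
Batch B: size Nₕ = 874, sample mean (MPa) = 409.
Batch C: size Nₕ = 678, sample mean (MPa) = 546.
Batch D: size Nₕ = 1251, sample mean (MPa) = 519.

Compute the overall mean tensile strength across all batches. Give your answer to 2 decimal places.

504.79

N = 3983; weights Wₕ = Nₕ/N = (0.2963, 0.2194, 0.1702, 0.3141).
x̄_st = Σ Wₕ·x̄ₕ = 0.2963·537 + 0.2194·409 + 0.1702·546 + 0.3141·519 ≈ 504.7911...
→ 504.79.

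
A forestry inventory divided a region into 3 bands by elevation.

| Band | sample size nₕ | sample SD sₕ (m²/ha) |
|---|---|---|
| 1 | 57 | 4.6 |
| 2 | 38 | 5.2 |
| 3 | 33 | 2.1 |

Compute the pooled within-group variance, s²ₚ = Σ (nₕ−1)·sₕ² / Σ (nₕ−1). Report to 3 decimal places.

1: (57−1)·4.6² = 56·21.16 = 1184.96
2: (38−1)·5.2² = 37·27.04 = 1000.48
3: (33−1)·2.1² = 32·4.41 = 141.12
Numerator = 2326.56; denominator = Σ(nₕ−1) = 125.
s²ₚ = 2326.56/125 = 18.61248 → 18.612.

18.612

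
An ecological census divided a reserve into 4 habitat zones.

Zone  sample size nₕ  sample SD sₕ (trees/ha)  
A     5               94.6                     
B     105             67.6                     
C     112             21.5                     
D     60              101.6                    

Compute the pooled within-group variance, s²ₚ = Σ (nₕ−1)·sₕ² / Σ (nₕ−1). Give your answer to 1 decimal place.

4213.6

Degrees of freedom: 4 + 104 + 111 + 59 = 278.
Σ(nₕ−1)sₕ² = 4·8949.16 + 104·4569.76 + 111·462.25 + 59·10322.56 = 1171392.47.
s²ₚ = 1171392.47 / 278 = 4213.642... → 4213.6.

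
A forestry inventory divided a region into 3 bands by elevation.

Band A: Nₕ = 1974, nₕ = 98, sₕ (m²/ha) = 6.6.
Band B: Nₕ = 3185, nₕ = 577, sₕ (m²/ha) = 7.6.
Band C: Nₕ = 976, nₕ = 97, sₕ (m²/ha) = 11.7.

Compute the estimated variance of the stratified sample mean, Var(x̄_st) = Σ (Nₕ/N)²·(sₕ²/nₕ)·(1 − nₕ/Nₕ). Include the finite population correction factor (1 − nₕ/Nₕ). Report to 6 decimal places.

0.097992

N = 6135. Term for each stratum: Wₕ²sₕ²/nₕ·(1−nₕ/Nₕ).
Var(x̄_st) = 0.043733340 + 0.022092215 + 0.032166925 = 0.097992480 → 0.097992.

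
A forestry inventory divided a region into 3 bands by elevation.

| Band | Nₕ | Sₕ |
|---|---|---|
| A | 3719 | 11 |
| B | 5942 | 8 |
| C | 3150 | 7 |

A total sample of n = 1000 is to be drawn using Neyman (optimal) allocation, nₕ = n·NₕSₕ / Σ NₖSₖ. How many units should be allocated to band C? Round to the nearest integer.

Σ NₕSₕ = 3719·11 + 5942·8 + 3150·7 = 110495.
Share for C: 22050/110495 = 0.19956.
n_C = 1000 × 0.19956 = 199.557... → 200.

200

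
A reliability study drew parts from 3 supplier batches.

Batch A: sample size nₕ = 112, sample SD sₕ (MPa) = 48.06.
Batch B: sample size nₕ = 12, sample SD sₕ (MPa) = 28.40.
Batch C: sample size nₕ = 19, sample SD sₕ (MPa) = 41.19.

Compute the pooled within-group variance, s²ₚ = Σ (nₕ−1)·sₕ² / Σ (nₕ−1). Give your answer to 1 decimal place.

A: (112−1)·48.06² = 111·2309.7636 = 256383.7596
B: (12−1)·28.40² = 11·806.56 = 8872.16
C: (19−1)·41.19² = 18·1696.6161 = 30539.0898
Numerator = 295795.0094; denominator = Σ(nₕ−1) = 140.
s²ₚ = 295795.0094/140 = 2112.821... → 2112.8.

2112.8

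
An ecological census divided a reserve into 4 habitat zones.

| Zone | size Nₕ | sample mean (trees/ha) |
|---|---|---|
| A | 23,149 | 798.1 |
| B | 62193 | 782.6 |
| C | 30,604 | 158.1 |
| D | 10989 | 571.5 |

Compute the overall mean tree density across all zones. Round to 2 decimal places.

616.58

N = 23149 + 62193 + 30604 + 10989 = 126935.
Overall mean = Σ (Nₕ/N)·x̄ₕ — weight by population share, not a simple average.
Σ Nₕx̄ₕ = 23149·798.1 + 62193·782.6 + 30604·158.1 + 10989·571.5 = 18475216.9 + 48672241.8 + 4838492.4 + 6280213.5 = 78266164.6.
Divide by N: 78266164.6 / 126935 = 616.5846... → 616.58.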